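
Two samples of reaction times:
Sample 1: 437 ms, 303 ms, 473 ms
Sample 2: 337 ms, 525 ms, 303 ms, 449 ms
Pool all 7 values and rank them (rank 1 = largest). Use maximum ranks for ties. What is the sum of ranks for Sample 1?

13

Sorted (descending): 525, 473, 449, 437, 337, 303, 303
The 2 values of 303 occupy positions 6–7 → each gets rank 7.
Sample 1 values → pooled ranks: 437→4, 303→7, 473→2
Rank sum = 4 + 7 + 2 = 13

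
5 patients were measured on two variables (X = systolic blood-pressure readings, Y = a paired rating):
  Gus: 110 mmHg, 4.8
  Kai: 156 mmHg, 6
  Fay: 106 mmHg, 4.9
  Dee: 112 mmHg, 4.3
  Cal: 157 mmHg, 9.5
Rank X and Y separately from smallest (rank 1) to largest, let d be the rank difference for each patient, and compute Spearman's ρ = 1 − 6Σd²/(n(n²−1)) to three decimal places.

0.600

Ranks of variable 1: 2, 4, 1, 3, 5
Ranks of variable 2: 2, 4, 3, 1, 5
d = r₁ − r₂: 0, 0, -2, 2, 0
d²: 0, 0, 4, 4, 0; Σd² = 8
ρ = 1 − 6·8/(5·24) = 1 − 48/120 = 0.600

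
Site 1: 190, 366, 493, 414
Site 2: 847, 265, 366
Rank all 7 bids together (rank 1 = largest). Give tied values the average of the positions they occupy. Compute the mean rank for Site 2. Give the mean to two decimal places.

Sorted (descending): 847, 493, 414, 366, 366, 265, 190
The 2 values of 366 occupy positions 4–5 → average rank (4+5)/2 = 4.5.
Site 2 values → pooled ranks: 847→1, 265→6, 366→4.5
Mean rank = (1 + 6 + 4.5) / 3 = 3.83

3.83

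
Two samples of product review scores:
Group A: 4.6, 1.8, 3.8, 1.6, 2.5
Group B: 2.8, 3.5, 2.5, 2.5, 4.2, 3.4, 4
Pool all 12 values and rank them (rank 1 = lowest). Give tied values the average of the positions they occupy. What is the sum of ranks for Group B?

50

Sorted (ascending): 1.6, 1.8, 2.5, 2.5, 2.5, 2.8, 3.4, 3.5, 3.8, 4, 4.2, 4.6
The 3 values of 2.5 occupy positions 3–5 → average rank 4.
Group B values → pooled ranks: 2.8→6, 3.5→8, 2.5→4, 2.5→4, 4.2→11, 3.4→7, 4→10
Rank sum = 6 + 8 + 4 + 4 + 11 + 7 + 10 = 50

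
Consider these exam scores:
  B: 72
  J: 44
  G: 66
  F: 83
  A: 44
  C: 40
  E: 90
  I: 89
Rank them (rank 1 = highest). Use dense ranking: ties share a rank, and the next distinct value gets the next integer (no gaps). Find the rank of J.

6

Sorted (descending): 90, 89, 83, 72, 66, 44, 44, 40
The 2 values of 44 share dense rank 6.
Remaining distinct values take the next consecutive integers.
J has value 44 → rank 6.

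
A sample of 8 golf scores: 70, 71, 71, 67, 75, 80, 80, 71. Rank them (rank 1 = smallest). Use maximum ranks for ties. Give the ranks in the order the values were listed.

Sorted (ascending): 67, 70, 71, 71, 71, 75, 80, 80
The 3 values of 71 occupy positions 3–5 → each gets rank 5.
The 2 values of 80 occupy positions 7–8 → each gets rank 8.

2, 5, 5, 1, 6, 8, 8, 5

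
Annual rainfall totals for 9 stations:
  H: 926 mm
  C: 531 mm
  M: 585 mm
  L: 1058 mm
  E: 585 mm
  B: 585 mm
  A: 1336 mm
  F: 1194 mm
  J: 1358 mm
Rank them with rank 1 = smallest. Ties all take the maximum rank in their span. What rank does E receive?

4

Sorted (ascending): 531, 585, 585, 585, 926, 1058, 1194, 1336, 1358
The 3 values of 585 occupy positions 2–4 → each gets rank 4.
E has value 585 mm → rank 4.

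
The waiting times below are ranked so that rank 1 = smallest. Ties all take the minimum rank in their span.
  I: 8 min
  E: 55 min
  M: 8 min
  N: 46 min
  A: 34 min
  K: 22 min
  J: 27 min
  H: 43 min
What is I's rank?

Sorted (ascending): 8, 8, 22, 27, 34, 43, 46, 55
The 2 values of 8 occupy positions 1–2 → each gets rank 1.
I has value 8 min → rank 1.

1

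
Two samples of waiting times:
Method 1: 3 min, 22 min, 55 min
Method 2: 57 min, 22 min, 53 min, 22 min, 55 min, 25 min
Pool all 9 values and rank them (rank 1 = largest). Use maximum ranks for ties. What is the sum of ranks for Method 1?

20

Sorted (descending): 57, 55, 55, 53, 25, 22, 22, 22, 3
The 2 values of 55 occupy positions 2–3 → each gets rank 3.
The 3 values of 22 occupy positions 6–8 → each gets rank 8.
Method 1 values → pooled ranks: 3→9, 22→8, 55→3
Rank sum = 9 + 8 + 3 = 20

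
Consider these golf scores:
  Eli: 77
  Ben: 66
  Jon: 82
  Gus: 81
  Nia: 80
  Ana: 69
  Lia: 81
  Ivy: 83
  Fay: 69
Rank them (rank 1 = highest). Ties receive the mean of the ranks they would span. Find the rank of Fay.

Sorted (descending): 83, 82, 81, 81, 80, 77, 69, 69, 66
The 2 values of 81 occupy positions 3–4 → average rank (3+4)/2 = 3.5.
The 2 values of 69 occupy positions 7–8 → average rank (7+8)/2 = 7.5.
Fay has value 69 → rank 7.5.

7.5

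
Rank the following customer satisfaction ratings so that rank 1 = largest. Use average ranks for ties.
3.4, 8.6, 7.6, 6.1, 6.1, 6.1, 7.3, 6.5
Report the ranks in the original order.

Sorted (descending): 8.6, 7.6, 7.3, 6.5, 6.1, 6.1, 6.1, 3.4
The 3 values of 6.1 occupy positions 5–7 → average rank 6.

8, 1, 2, 6, 6, 6, 3, 4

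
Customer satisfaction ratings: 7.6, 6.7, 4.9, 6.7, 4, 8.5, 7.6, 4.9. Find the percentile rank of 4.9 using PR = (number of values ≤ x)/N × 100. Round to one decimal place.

37.5

N = 8.
Strictly below 4.9: 1. Equal to 4.9: 2.
PR = 3/8 × 100 = 37.5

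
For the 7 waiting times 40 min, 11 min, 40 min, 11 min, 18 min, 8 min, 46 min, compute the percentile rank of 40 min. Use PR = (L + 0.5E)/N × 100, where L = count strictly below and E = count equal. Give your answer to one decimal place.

71.4

N = 7.
Strictly below 40: 4. Equal to 40: 2.
PR = (4 + 0.5·2)/7 × 100 = 71.4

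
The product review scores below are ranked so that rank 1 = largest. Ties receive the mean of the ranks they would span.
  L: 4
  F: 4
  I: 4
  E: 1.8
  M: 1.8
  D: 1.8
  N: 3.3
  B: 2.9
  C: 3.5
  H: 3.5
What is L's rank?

Sorted (descending): 4, 4, 4, 3.5, 3.5, 3.3, 2.9, 1.8, 1.8, 1.8
The 3 values of 4 occupy positions 1–3 → average rank 2.
The 2 values of 3.5 occupy positions 4–5 → average rank (4+5)/2 = 4.5.
The 3 values of 1.8 occupy positions 8–10 → average rank 9.
L has value 4 → rank 2.

2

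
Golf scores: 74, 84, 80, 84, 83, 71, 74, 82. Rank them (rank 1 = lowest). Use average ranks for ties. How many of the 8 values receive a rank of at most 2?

1

Sorted (ascending): 71, 74, 74, 80, 82, 83, 84, 84
The 2 values of 74 occupy positions 2–3 → average rank (2+3)/2 = 2.5.
The 2 values of 84 occupy positions 7–8 → average rank (7+8)/2 = 7.5.
Ranks ≤ 2: {1} → 1 value.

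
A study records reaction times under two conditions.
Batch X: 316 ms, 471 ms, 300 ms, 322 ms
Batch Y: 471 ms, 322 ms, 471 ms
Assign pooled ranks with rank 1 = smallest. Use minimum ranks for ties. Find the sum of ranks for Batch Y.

13

Sorted (ascending): 300, 316, 322, 322, 471, 471, 471
The 2 values of 322 occupy positions 3–4 → each gets rank 3.
The 3 values of 471 occupy positions 5–7 → each gets rank 5.
Batch Y values → pooled ranks: 471→5, 322→3, 471→5
Rank sum = 5 + 3 + 5 = 13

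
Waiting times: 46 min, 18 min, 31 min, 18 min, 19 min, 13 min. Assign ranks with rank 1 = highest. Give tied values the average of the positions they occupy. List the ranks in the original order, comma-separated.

1, 4.5, 2, 4.5, 3, 6

Sorted (descending): 46, 31, 19, 18, 18, 13
The 2 values of 18 occupy positions 4–5 → average rank (4+5)/2 = 4.5.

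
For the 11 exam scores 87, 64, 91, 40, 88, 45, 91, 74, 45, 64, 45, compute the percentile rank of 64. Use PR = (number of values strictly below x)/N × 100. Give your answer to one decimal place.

N = 11.
Strictly below 64: 4. Equal to 64: 2.
PR = 4/11 × 100 = 36.4

36.4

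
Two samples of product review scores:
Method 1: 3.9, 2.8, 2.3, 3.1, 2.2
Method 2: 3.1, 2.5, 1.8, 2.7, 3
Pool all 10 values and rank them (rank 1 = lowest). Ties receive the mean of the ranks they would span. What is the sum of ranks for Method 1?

29.5

Sorted (ascending): 1.8, 2.2, 2.3, 2.5, 2.7, 2.8, 3, 3.1, 3.1, 3.9
The 2 values of 3.1 occupy positions 8–9 → average rank (8+9)/2 = 8.5.
Method 1 values → pooled ranks: 3.9→10, 2.8→6, 2.3→3, 3.1→8.5, 2.2→2
Rank sum = 10 + 6 + 3 + 8.5 + 2 = 29.5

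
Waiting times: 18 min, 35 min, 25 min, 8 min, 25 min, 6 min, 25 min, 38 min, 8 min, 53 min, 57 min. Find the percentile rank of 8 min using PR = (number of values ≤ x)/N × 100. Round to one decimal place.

N = 11.
Strictly below 8: 1. Equal to 8: 2.
PR = 3/11 × 100 = 27.3

27.3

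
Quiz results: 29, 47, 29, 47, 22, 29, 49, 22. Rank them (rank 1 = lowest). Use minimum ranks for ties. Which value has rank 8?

49

Sorted (ascending): 22, 22, 29, 29, 29, 47, 47, 49
The 2 values of 22 occupy positions 1–2 → each gets rank 1.
The 3 values of 29 occupy positions 3–5 → each gets rank 3.
The 2 values of 47 occupy positions 6–7 → each gets rank 6.
Rank 8 → value 49.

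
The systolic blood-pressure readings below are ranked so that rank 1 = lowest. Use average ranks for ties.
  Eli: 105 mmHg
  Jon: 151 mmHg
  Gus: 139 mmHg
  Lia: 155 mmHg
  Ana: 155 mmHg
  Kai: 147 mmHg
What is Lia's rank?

Sorted (ascending): 105, 139, 147, 151, 155, 155
The 2 values of 155 occupy positions 5–6 → average rank (5+6)/2 = 5.5.
Lia has value 155 mmHg → rank 5.5.

5.5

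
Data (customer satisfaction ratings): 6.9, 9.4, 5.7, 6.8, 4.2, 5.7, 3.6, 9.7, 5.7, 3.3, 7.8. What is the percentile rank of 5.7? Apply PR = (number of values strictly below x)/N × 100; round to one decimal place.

N = 11.
Strictly below 5.7: 3. Equal to 5.7: 3.
PR = 3/11 × 100 = 27.3

27.3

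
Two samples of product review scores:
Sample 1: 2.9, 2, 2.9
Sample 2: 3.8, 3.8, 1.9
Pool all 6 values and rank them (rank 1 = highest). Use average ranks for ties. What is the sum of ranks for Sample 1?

12

Sorted (descending): 3.8, 3.8, 2.9, 2.9, 2, 1.9
The 2 values of 3.8 occupy positions 1–2 → average rank (1+2)/2 = 1.5.
The 2 values of 2.9 occupy positions 3–4 → average rank (3+4)/2 = 3.5.
Sample 1 values → pooled ranks: 2.9→3.5, 2→5, 2.9→3.5
Rank sum = 3.5 + 5 + 3.5 = 12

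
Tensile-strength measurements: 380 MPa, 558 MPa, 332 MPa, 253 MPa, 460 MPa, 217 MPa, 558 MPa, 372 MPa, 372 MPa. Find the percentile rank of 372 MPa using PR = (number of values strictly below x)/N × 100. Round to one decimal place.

N = 9.
Strictly below 372: 3. Equal to 372: 2.
PR = 3/9 × 100 = 33.3

33.3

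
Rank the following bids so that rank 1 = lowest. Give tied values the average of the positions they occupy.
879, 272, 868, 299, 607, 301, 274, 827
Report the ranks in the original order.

Sorted (ascending): 272, 274, 299, 301, 607, 827, 868, 879
No ties — each value takes its position as its rank.

8, 1, 7, 3, 5, 4, 2, 6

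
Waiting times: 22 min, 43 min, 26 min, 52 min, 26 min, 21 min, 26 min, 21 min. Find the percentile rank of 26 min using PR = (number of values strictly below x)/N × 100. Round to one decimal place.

37.5

N = 8.
Strictly below 26: 3. Equal to 26: 3.
PR = 3/8 × 100 = 37.5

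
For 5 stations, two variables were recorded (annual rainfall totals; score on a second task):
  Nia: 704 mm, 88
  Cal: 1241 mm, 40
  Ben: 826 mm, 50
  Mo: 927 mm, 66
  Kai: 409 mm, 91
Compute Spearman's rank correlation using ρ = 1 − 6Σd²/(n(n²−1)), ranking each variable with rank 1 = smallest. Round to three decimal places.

Ranks of variable 1: 2, 5, 3, 4, 1
Ranks of variable 2: 4, 1, 2, 3, 5
d = r₁ − r₂: -2, 4, 1, 1, -4
d²: 4, 16, 1, 1, 16; Σd² = 38
ρ = 1 − 6·38/(5·24) = 1 − 228/120 = -0.900

-0.900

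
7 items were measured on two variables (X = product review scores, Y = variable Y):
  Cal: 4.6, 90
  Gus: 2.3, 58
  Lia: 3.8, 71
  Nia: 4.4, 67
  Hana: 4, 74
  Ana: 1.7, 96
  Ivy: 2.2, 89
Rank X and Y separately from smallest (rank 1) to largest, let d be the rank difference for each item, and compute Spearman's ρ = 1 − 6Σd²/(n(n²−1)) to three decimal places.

-0.214

Ranks of variable 1: 7, 3, 4, 6, 5, 1, 2
Ranks of variable 2: 6, 1, 3, 2, 4, 7, 5
d = r₁ − r₂: 1, 2, 1, 4, 1, -6, -3
d²: 1, 4, 1, 16, 1, 36, 9; Σd² = 68
ρ = 1 − 6·68/(7·48) = 1 − 408/336 = -0.214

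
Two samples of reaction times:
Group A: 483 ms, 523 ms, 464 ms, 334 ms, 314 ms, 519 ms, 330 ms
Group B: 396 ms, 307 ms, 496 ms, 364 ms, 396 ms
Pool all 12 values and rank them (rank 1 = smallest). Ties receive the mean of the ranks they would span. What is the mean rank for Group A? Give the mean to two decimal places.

Sorted (ascending): 307, 314, 330, 334, 364, 396, 396, 464, 483, 496, 519, 523
The 2 values of 396 occupy positions 6–7 → average rank (6+7)/2 = 6.5.
Group A values → pooled ranks: 483→9, 523→12, 464→8, 334→4, 314→2, 519→11, 330→3
Mean rank = (9 + 12 + 8 + 4 + 2 + 11 + 3) / 7 = 7.00

7.00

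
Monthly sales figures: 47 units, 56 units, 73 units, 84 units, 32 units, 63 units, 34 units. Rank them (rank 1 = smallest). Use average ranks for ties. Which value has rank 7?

Sorted (ascending): 32, 34, 47, 56, 63, 73, 84
No ties — each value takes its position as its rank.
Rank 7 → value 84.

84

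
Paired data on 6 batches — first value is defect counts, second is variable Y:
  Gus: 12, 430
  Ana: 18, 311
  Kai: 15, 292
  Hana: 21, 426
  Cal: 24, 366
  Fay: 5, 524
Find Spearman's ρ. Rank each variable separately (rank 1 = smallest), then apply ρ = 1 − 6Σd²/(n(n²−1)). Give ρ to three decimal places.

Ranks of variable 1: 2, 4, 3, 5, 6, 1
Ranks of variable 2: 5, 2, 1, 4, 3, 6
d = r₁ − r₂: -3, 2, 2, 1, 3, -5
d²: 9, 4, 4, 1, 9, 25; Σd² = 52
ρ = 1 − 6·52/(6·35) = 1 − 312/210 = -0.486

-0.486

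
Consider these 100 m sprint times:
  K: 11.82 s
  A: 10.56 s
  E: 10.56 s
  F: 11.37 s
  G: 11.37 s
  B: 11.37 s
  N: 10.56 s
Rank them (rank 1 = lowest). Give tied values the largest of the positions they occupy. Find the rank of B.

Sorted (ascending): 10.56, 10.56, 10.56, 11.37, 11.37, 11.37, 11.82
The 3 values of 10.56 occupy positions 1–3 → each gets rank 3.
The 3 values of 11.37 occupy positions 4–6 → each gets rank 6.
B has value 11.37 s → rank 6.

6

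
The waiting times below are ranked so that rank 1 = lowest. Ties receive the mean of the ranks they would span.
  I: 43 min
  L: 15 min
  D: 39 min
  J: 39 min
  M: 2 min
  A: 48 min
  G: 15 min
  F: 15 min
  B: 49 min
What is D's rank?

5.5

Sorted (ascending): 2, 15, 15, 15, 39, 39, 43, 48, 49
The 3 values of 15 occupy positions 2–4 → average rank 3.
The 2 values of 39 occupy positions 5–6 → average rank (5+6)/2 = 5.5.
D has value 39 min → rank 5.5.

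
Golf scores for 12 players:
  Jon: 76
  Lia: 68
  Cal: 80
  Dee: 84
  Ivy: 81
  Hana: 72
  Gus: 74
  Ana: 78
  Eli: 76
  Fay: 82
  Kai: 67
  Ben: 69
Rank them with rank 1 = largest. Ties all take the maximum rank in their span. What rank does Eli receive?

Sorted (descending): 84, 82, 81, 80, 78, 76, 76, 74, 72, 69, 68, 67
The 2 values of 76 occupy positions 6–7 → each gets rank 7.
Eli has value 76 → rank 7.

7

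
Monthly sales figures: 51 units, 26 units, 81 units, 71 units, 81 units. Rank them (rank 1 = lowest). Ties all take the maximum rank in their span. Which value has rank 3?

Sorted (ascending): 26, 51, 71, 81, 81
The 2 values of 81 occupy positions 4–5 → each gets rank 5.
Rank 3 → value 71.

71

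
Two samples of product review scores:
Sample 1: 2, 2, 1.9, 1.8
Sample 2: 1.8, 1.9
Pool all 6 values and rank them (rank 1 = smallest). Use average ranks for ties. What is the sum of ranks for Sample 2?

Sorted (ascending): 1.8, 1.8, 1.9, 1.9, 2, 2
The 2 values of 1.8 occupy positions 1–2 → average rank (1+2)/2 = 1.5.
The 2 values of 1.9 occupy positions 3–4 → average rank (3+4)/2 = 3.5.
The 2 values of 2 occupy positions 5–6 → average rank (5+6)/2 = 5.5.
Sample 2 values → pooled ranks: 1.8→1.5, 1.9→3.5
Rank sum = 1.5 + 3.5 = 5

5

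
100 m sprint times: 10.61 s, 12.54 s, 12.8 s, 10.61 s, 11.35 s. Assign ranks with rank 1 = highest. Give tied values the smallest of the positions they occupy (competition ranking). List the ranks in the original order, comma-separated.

Sorted (descending): 12.8, 12.54, 11.35, 10.61, 10.61
The 2 values of 10.61 occupy positions 4–5 → each gets rank 4.

4, 2, 1, 4, 3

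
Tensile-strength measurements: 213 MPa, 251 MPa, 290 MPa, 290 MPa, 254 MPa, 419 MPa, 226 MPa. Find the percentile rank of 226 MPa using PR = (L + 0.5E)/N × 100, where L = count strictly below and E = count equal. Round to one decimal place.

N = 7.
Strictly below 226: 1. Equal to 226: 1.
PR = (1 + 0.5·1)/7 × 100 = 21.4

21.4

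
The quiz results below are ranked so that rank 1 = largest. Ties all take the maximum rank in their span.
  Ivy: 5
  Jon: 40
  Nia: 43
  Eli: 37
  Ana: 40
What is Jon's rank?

Sorted (descending): 43, 40, 40, 37, 5
The 2 values of 40 occupy positions 2–3 → each gets rank 3.
Jon has value 40 → rank 3.

3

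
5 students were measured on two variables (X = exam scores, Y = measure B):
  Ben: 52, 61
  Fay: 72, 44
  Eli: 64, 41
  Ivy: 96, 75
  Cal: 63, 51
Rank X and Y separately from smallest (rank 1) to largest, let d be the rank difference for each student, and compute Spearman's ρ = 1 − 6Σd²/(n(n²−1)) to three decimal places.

Ranks of variable 1: 1, 4, 3, 5, 2
Ranks of variable 2: 4, 2, 1, 5, 3
d = r₁ − r₂: -3, 2, 2, 0, -1
d²: 9, 4, 4, 0, 1; Σd² = 18
ρ = 1 − 6·18/(5·24) = 1 − 108/120 = 0.100

0.100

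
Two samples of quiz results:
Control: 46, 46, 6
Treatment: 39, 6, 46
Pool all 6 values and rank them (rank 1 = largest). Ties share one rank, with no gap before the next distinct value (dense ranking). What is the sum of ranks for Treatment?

6

Sorted (descending): 46, 46, 46, 39, 6, 6
The 3 values of 46 share dense rank 1.
The 2 values of 6 share dense rank 3.
Remaining distinct values take the next consecutive integers.
Treatment values → pooled ranks: 39→2, 6→3, 46→1
Rank sum = 2 + 3 + 1 = 6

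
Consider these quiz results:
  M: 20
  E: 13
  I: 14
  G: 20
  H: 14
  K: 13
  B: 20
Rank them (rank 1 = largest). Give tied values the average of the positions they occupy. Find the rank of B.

Sorted (descending): 20, 20, 20, 14, 14, 13, 13
The 3 values of 20 occupy positions 1–3 → average rank 2.
The 2 values of 14 occupy positions 4–5 → average rank (4+5)/2 = 4.5.
The 2 values of 13 occupy positions 6–7 → average rank (6+7)/2 = 6.5.
B has value 20 → rank 2.

2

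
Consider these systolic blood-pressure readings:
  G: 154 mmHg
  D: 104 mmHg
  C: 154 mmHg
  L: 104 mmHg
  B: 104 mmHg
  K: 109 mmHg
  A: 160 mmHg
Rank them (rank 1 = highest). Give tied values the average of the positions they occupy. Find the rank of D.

6

Sorted (descending): 160, 154, 154, 109, 104, 104, 104
The 2 values of 154 occupy positions 2–3 → average rank (2+3)/2 = 2.5.
The 3 values of 104 occupy positions 5–7 → average rank 6.
D has value 104 mmHg → rank 6.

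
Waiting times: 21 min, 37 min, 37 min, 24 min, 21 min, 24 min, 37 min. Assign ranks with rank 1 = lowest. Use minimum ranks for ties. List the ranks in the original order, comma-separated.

Sorted (ascending): 21, 21, 24, 24, 37, 37, 37
The 2 values of 21 occupy positions 1–2 → each gets rank 1.
The 2 values of 24 occupy positions 3–4 → each gets rank 3.
The 3 values of 37 occupy positions 5–7 → each gets rank 5.

1, 5, 5, 3, 1, 3, 5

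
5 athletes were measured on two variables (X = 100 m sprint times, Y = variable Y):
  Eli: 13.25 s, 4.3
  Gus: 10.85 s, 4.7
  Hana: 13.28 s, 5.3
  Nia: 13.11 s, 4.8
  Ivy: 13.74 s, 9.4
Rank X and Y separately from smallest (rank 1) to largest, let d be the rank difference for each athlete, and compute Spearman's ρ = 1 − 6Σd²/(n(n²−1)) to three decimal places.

0.700

Ranks of variable 1: 3, 1, 4, 2, 5
Ranks of variable 2: 1, 2, 4, 3, 5
d = r₁ − r₂: 2, -1, 0, -1, 0
d²: 4, 1, 0, 1, 0; Σd² = 6
ρ = 1 − 6·6/(5·24) = 1 − 36/120 = 0.700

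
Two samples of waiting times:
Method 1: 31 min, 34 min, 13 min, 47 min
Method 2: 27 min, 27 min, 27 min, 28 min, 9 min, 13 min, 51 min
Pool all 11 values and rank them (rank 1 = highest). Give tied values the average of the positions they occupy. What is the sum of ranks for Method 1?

18.5

Sorted (descending): 51, 47, 34, 31, 28, 27, 27, 27, 13, 13, 9
The 3 values of 27 occupy positions 6–8 → average rank 7.
The 2 values of 13 occupy positions 9–10 → average rank (9+10)/2 = 9.5.
Method 1 values → pooled ranks: 31→4, 34→3, 13→9.5, 47→2
Rank sum = 4 + 3 + 9.5 + 2 = 18.5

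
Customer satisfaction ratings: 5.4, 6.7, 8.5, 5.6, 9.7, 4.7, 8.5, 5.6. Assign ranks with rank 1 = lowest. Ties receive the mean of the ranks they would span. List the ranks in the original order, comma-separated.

2, 5, 6.5, 3.5, 8, 1, 6.5, 3.5

Sorted (ascending): 4.7, 5.4, 5.6, 5.6, 6.7, 8.5, 8.5, 9.7
The 2 values of 5.6 occupy positions 3–4 → average rank (3+4)/2 = 3.5.
The 2 values of 8.5 occupy positions 6–7 → average rank (6+7)/2 = 6.5.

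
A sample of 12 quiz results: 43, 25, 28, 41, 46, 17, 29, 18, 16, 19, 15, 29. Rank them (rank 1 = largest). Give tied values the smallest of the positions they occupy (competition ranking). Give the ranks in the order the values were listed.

2, 7, 6, 3, 1, 10, 4, 9, 11, 8, 12, 4

Sorted (descending): 46, 43, 41, 29, 29, 28, 25, 19, 18, 17, 16, 15
The 2 values of 29 occupy positions 4–5 → each gets rank 4.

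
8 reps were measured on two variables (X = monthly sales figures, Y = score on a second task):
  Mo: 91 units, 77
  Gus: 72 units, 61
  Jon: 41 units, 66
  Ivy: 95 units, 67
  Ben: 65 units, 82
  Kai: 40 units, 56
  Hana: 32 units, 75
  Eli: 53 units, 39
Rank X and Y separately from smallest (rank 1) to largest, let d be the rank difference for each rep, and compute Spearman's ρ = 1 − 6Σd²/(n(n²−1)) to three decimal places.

0.262

Ranks of variable 1: 7, 6, 3, 8, 5, 2, 1, 4
Ranks of variable 2: 7, 3, 4, 5, 8, 2, 6, 1
d = r₁ − r₂: 0, 3, -1, 3, -3, 0, -5, 3
d²: 0, 9, 1, 9, 9, 0, 25, 9; Σd² = 62
ρ = 1 − 6·62/(8·63) = 1 − 372/504 = 0.262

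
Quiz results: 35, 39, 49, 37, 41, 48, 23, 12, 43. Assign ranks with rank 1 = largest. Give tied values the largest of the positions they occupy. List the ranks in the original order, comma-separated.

7, 5, 1, 6, 4, 2, 8, 9, 3

Sorted (descending): 49, 48, 43, 41, 39, 37, 35, 23, 12
No ties — each value takes its position as its rank.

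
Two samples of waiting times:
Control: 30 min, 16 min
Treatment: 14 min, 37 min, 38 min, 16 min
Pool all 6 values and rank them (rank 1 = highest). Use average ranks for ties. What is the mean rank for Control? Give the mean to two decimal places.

Sorted (descending): 38, 37, 30, 16, 16, 14
The 2 values of 16 occupy positions 4–5 → average rank (4+5)/2 = 4.5.
Control values → pooled ranks: 30→3, 16→4.5
Mean rank = (3 + 4.5) / 2 = 3.75

3.75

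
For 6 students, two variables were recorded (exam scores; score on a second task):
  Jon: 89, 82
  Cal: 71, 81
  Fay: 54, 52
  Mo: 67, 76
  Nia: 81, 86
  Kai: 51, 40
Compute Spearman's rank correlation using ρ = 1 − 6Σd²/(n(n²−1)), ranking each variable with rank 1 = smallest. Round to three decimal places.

Ranks of variable 1: 6, 4, 2, 3, 5, 1
Ranks of variable 2: 5, 4, 2, 3, 6, 1
d = r₁ − r₂: 1, 0, 0, 0, -1, 0
d²: 1, 0, 0, 0, 1, 0; Σd² = 2
ρ = 1 − 6·2/(6·35) = 1 − 12/210 = 0.943

0.943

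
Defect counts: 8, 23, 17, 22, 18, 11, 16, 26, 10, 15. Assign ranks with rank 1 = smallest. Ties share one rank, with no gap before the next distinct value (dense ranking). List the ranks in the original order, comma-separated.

1, 9, 6, 8, 7, 3, 5, 10, 2, 4

Sorted (ascending): 8, 10, 11, 15, 16, 17, 18, 22, 23, 26
No ties — each value takes its position as its rank.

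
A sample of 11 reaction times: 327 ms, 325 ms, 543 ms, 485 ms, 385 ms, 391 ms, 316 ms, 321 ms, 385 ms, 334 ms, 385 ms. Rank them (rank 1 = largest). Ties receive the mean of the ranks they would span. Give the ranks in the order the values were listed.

Sorted (descending): 543, 485, 391, 385, 385, 385, 334, 327, 325, 321, 316
The 3 values of 385 occupy positions 4–6 → average rank 5.

8, 9, 1, 2, 5, 3, 11, 10, 5, 7, 5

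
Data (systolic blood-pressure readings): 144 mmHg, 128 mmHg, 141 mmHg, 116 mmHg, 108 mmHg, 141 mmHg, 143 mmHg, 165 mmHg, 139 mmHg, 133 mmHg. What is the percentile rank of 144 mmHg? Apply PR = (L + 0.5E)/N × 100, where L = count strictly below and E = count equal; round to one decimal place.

85.0

N = 10.
Strictly below 144: 8. Equal to 144: 1.
PR = (8 + 0.5·1)/10 × 100 = 85.0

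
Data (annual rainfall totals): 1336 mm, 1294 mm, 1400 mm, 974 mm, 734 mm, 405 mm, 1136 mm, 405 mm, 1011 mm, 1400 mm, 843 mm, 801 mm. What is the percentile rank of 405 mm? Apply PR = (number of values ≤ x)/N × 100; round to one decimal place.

N = 12.
Strictly below 405: 0. Equal to 405: 2.
PR = 2/12 × 100 = 16.7

16.7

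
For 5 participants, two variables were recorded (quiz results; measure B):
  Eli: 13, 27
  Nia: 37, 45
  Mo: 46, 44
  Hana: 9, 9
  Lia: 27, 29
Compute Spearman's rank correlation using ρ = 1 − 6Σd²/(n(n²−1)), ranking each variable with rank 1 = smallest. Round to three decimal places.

Ranks of variable 1: 2, 4, 5, 1, 3
Ranks of variable 2: 2, 5, 4, 1, 3
d = r₁ − r₂: 0, -1, 1, 0, 0
d²: 0, 1, 1, 0, 0; Σd² = 2
ρ = 1 − 6·2/(5·24) = 1 − 12/120 = 0.900

0.900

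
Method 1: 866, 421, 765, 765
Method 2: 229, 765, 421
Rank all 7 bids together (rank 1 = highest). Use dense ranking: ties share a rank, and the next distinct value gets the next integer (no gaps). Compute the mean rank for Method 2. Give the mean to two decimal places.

3.00

Sorted (descending): 866, 765, 765, 765, 421, 421, 229
The 3 values of 765 share dense rank 2.
The 2 values of 421 share dense rank 3.
Remaining distinct values take the next consecutive integers.
Method 2 values → pooled ranks: 229→4, 765→2, 421→3
Mean rank = (4 + 2 + 3) / 3 = 3.00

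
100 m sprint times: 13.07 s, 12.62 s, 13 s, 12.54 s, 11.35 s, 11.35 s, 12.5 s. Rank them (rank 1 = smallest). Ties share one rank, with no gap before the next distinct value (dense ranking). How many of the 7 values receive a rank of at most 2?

Sorted (ascending): 11.35, 11.35, 12.5, 12.54, 12.62, 13, 13.07
The 2 values of 11.35 share dense rank 1.
Remaining distinct values take the next consecutive integers.
Ranks ≤ 2: {1, 1, 2} → 3 values.

3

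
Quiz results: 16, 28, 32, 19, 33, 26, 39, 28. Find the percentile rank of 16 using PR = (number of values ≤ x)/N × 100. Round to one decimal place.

N = 8.
Strictly below 16: 0. Equal to 16: 1.
PR = 1/8 × 100 = 12.5

12.5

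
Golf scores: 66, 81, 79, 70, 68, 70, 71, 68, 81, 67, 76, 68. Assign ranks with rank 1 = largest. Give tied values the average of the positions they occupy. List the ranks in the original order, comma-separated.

Sorted (descending): 81, 81, 79, 76, 71, 70, 70, 68, 68, 68, 67, 66
The 2 values of 81 occupy positions 1–2 → average rank (1+2)/2 = 1.5.
The 2 values of 70 occupy positions 6–7 → average rank (6+7)/2 = 6.5.
The 3 values of 68 occupy positions 8–10 → average rank 9.

12, 1.5, 3, 6.5, 9, 6.5, 5, 9, 1.5, 11, 4, 9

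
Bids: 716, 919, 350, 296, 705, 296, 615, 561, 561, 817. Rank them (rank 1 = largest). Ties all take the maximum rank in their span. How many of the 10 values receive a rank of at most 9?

8

Sorted (descending): 919, 817, 716, 705, 615, 561, 561, 350, 296, 296
The 2 values of 561 occupy positions 6–7 → each gets rank 7.
The 2 values of 296 occupy positions 9–10 → each gets rank 10.
Ranks ≤ 9: {1, 2, 3, 4, 5, 7, 7, 8} → 8 values.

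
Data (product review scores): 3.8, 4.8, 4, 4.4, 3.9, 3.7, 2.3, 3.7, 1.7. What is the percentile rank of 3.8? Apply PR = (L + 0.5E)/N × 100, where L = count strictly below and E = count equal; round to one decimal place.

50.0

N = 9.
Strictly below 3.8: 4. Equal to 3.8: 1.
PR = (4 + 0.5·1)/9 × 100 = 50.0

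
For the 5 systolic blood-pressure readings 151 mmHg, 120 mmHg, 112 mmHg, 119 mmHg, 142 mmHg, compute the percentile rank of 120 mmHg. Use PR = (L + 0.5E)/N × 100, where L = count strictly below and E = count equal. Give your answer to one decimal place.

N = 5.
Strictly below 120: 2. Equal to 120: 1.
PR = (2 + 0.5·1)/5 × 100 = 50.0

50.0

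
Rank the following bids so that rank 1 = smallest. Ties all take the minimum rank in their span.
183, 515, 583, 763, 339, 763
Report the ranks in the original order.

Sorted (ascending): 183, 339, 515, 583, 763, 763
The 2 values of 763 occupy positions 5–6 → each gets rank 5.

1, 3, 4, 5, 2, 5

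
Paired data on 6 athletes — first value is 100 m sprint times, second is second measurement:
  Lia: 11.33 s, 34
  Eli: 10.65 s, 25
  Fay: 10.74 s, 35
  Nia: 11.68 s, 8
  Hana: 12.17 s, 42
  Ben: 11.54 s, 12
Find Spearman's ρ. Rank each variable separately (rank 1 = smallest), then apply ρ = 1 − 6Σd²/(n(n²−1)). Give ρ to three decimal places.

Ranks of variable 1: 3, 1, 2, 5, 6, 4
Ranks of variable 2: 4, 3, 5, 1, 6, 2
d = r₁ − r₂: -1, -2, -3, 4, 0, 2
d²: 1, 4, 9, 16, 0, 4; Σd² = 34
ρ = 1 − 6·34/(6·35) = 1 − 204/210 = 0.029

0.029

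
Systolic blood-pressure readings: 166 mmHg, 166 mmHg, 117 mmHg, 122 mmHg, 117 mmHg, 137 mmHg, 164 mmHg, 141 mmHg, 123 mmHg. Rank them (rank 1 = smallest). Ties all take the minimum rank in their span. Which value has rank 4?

Sorted (ascending): 117, 117, 122, 123, 137, 141, 164, 166, 166
The 2 values of 117 occupy positions 1–2 → each gets rank 1.
The 2 values of 166 occupy positions 8–9 → each gets rank 8.
Rank 4 → value 123.

123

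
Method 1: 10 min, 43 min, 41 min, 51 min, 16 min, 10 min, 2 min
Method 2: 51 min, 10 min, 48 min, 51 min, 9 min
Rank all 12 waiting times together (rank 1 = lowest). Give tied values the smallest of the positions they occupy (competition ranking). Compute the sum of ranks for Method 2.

Sorted (ascending): 2, 9, 10, 10, 10, 16, 41, 43, 48, 51, 51, 51
The 3 values of 10 occupy positions 3–5 → each gets rank 3.
The 3 values of 51 occupy positions 10–12 → each gets rank 10.
Method 2 values → pooled ranks: 51→10, 10→3, 48→9, 51→10, 9→2
Rank sum = 10 + 3 + 9 + 10 + 2 = 34

34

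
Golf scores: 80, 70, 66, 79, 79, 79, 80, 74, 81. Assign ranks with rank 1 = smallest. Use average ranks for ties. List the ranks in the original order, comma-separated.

7.5, 2, 1, 5, 5, 5, 7.5, 3, 9

Sorted (ascending): 66, 70, 74, 79, 79, 79, 80, 80, 81
The 3 values of 79 occupy positions 4–6 → average rank 5.
The 2 values of 80 occupy positions 7–8 → average rank (7+8)/2 = 7.5.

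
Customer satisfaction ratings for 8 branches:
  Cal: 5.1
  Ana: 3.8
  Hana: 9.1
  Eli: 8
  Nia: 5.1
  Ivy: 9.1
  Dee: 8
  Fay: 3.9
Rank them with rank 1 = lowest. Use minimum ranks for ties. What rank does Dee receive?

5

Sorted (ascending): 3.8, 3.9, 5.1, 5.1, 8, 8, 9.1, 9.1
The 2 values of 5.1 occupy positions 3–4 → each gets rank 3.
The 2 values of 8 occupy positions 5–6 → each gets rank 5.
The 2 values of 9.1 occupy positions 7–8 → each gets rank 7.
Dee has value 8 → rank 5.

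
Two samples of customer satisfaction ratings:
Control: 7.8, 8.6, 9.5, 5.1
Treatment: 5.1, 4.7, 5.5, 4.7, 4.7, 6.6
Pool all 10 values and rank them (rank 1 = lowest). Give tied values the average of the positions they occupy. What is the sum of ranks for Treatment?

Sorted (ascending): 4.7, 4.7, 4.7, 5.1, 5.1, 5.5, 6.6, 7.8, 8.6, 9.5
The 3 values of 4.7 occupy positions 1–3 → average rank 2.
The 2 values of 5.1 occupy positions 4–5 → average rank (4+5)/2 = 4.5.
Treatment values → pooled ranks: 5.1→4.5, 4.7→2, 5.5→6, 4.7→2, 4.7→2, 6.6→7
Rank sum = 4.5 + 2 + 6 + 2 + 2 + 7 = 23.5

23.5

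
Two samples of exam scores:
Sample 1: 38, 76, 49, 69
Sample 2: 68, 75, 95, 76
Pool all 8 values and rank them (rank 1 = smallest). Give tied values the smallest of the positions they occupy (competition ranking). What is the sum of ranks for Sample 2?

22

Sorted (ascending): 38, 49, 68, 69, 75, 76, 76, 95
The 2 values of 76 occupy positions 6–7 → each gets rank 6.
Sample 2 values → pooled ranks: 68→3, 75→5, 95→8, 76→6
Rank sum = 3 + 5 + 8 + 6 = 22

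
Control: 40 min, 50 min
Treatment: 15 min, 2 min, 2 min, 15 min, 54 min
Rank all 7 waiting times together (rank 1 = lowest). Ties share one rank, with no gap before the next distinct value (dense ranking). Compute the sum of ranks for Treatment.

Sorted (ascending): 2, 2, 15, 15, 40, 50, 54
The 2 values of 2 share dense rank 1.
The 2 values of 15 share dense rank 2.
Remaining distinct values take the next consecutive integers.
Treatment values → pooled ranks: 15→2, 2→1, 2→1, 15→2, 54→5
Rank sum = 2 + 1 + 1 + 2 + 5 = 11

11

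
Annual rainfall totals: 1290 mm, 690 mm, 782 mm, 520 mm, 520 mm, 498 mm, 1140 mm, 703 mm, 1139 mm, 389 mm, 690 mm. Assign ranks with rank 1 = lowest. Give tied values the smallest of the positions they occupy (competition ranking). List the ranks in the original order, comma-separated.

11, 5, 8, 3, 3, 2, 10, 7, 9, 1, 5

Sorted (ascending): 389, 498, 520, 520, 690, 690, 703, 782, 1139, 1140, 1290
The 2 values of 520 occupy positions 3–4 → each gets rank 3.
The 2 values of 690 occupy positions 5–6 → each gets rank 5.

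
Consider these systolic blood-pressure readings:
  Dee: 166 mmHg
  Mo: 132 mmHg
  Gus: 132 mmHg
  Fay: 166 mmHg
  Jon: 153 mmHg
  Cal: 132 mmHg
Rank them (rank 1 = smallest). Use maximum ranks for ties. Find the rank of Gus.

3

Sorted (ascending): 132, 132, 132, 153, 166, 166
The 3 values of 132 occupy positions 1–3 → each gets rank 3.
The 2 values of 166 occupy positions 5–6 → each gets rank 6.
Gus has value 132 mmHg → rank 3.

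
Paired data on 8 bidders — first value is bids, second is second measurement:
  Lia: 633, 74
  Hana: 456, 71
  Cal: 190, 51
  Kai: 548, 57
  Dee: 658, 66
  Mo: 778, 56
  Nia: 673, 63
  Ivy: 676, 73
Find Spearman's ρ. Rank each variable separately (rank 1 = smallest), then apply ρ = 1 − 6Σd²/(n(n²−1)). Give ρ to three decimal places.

Ranks of variable 1: 4, 2, 1, 3, 5, 8, 6, 7
Ranks of variable 2: 8, 6, 1, 3, 5, 2, 4, 7
d = r₁ − r₂: -4, -4, 0, 0, 0, 6, 2, 0
d²: 16, 16, 0, 0, 0, 36, 4, 0; Σd² = 72
ρ = 1 − 6·72/(8·63) = 1 − 432/504 = 0.143

0.143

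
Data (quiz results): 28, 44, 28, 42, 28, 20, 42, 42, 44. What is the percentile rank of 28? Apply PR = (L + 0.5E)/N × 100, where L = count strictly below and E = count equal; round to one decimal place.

N = 9.
Strictly below 28: 1. Equal to 28: 3.
PR = (1 + 0.5·3)/9 × 100 = 27.8

27.8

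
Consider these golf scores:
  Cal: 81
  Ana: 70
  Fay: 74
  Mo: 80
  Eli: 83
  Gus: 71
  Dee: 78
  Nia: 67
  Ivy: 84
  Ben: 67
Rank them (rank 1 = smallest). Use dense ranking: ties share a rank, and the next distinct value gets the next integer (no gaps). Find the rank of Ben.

Sorted (ascending): 67, 67, 70, 71, 74, 78, 80, 81, 83, 84
The 2 values of 67 share dense rank 1.
Remaining distinct values take the next consecutive integers.
Ben has value 67 → rank 1.

1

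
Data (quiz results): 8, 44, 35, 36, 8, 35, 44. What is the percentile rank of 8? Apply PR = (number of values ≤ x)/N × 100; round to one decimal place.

28.6

N = 7.
Strictly below 8: 0. Equal to 8: 2.
PR = 2/7 × 100 = 28.6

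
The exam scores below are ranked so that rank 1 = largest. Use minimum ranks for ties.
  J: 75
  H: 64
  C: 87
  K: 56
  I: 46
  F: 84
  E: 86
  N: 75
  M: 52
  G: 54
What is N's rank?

4

Sorted (descending): 87, 86, 84, 75, 75, 64, 56, 54, 52, 46
The 2 values of 75 occupy positions 4–5 → each gets rank 4.
N has value 75 → rank 4.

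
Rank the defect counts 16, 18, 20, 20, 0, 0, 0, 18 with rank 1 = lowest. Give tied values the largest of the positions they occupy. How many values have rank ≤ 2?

Sorted (ascending): 0, 0, 0, 16, 18, 18, 20, 20
The 3 values of 0 occupy positions 1–3 → each gets rank 3.
The 2 values of 18 occupy positions 5–6 → each gets rank 6.
The 2 values of 20 occupy positions 7–8 → each gets rank 8.
Ranks ≤ 2: {} → 0 values.

0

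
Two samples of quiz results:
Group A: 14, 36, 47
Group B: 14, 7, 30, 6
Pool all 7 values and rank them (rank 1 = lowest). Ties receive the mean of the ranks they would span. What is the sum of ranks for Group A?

16.5

Sorted (ascending): 6, 7, 14, 14, 30, 36, 47
The 2 values of 14 occupy positions 3–4 → average rank (3+4)/2 = 3.5.
Group A values → pooled ranks: 14→3.5, 36→6, 47→7
Rank sum = 3.5 + 6 + 7 = 16.5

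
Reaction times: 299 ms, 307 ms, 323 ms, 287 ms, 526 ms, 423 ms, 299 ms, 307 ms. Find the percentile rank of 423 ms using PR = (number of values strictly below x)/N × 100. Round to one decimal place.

N = 8.
Strictly below 423: 6. Equal to 423: 1.
PR = 6/8 × 100 = 75.0

75.0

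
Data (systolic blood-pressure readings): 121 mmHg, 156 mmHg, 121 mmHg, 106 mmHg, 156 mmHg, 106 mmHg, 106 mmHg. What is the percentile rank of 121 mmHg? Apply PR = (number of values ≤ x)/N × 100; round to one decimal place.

N = 7.
Strictly below 121: 3. Equal to 121: 2.
PR = 5/7 × 100 = 71.4

71.4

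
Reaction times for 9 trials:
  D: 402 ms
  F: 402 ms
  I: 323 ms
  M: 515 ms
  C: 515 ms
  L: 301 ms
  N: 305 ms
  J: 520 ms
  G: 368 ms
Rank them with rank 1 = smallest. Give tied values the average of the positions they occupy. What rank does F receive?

5.5

Sorted (ascending): 301, 305, 323, 368, 402, 402, 515, 515, 520
The 2 values of 402 occupy positions 5–6 → average rank (5+6)/2 = 5.5.
The 2 values of 515 occupy positions 7–8 → average rank (7+8)/2 = 7.5.
F has value 402 ms → rank 5.5.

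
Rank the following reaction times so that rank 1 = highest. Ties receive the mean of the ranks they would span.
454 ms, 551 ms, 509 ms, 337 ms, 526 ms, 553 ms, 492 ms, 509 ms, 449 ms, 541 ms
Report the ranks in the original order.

Sorted (descending): 553, 551, 541, 526, 509, 509, 492, 454, 449, 337
The 2 values of 509 occupy positions 5–6 → average rank (5+6)/2 = 5.5.

8, 2, 5.5, 10, 4, 1, 7, 5.5, 9, 3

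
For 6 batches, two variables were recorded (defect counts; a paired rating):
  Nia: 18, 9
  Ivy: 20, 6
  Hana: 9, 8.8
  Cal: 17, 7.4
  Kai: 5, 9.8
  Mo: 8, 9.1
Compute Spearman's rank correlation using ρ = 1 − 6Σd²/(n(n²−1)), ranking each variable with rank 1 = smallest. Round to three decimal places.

-0.829

Ranks of variable 1: 5, 6, 3, 4, 1, 2
Ranks of variable 2: 4, 1, 3, 2, 6, 5
d = r₁ − r₂: 1, 5, 0, 2, -5, -3
d²: 1, 25, 0, 4, 25, 9; Σd² = 64
ρ = 1 − 6·64/(6·35) = 1 − 384/210 = -0.829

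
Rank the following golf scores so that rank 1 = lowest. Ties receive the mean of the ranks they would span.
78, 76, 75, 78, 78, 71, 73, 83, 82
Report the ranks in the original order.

6, 4, 3, 6, 6, 1, 2, 9, 8

Sorted (ascending): 71, 73, 75, 76, 78, 78, 78, 82, 83
The 3 values of 78 occupy positions 5–7 → average rank 6.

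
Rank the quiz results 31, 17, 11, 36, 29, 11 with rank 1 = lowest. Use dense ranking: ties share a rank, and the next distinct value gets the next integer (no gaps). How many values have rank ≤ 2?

Sorted (ascending): 11, 11, 17, 29, 31, 36
The 2 values of 11 share dense rank 1.
Remaining distinct values take the next consecutive integers.
Ranks ≤ 2: {1, 1, 2} → 3 values.

3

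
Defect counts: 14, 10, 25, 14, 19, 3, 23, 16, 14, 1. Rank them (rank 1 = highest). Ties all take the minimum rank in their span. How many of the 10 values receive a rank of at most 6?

7

Sorted (descending): 25, 23, 19, 16, 14, 14, 14, 10, 3, 1
The 3 values of 14 occupy positions 5–7 → each gets rank 5.
Ranks ≤ 6: {1, 2, 3, 4, 5, 5, 5} → 7 values.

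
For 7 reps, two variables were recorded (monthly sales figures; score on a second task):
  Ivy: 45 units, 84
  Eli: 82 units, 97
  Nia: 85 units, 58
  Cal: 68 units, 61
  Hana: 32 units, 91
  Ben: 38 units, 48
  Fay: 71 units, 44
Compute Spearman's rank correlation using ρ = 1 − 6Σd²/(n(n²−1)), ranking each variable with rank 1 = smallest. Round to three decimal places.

Ranks of variable 1: 3, 6, 7, 4, 1, 2, 5
Ranks of variable 2: 5, 7, 3, 4, 6, 2, 1
d = r₁ − r₂: -2, -1, 4, 0, -5, 0, 4
d²: 4, 1, 16, 0, 25, 0, 16; Σd² = 62
ρ = 1 − 6·62/(7·48) = 1 − 372/336 = -0.107

-0.107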